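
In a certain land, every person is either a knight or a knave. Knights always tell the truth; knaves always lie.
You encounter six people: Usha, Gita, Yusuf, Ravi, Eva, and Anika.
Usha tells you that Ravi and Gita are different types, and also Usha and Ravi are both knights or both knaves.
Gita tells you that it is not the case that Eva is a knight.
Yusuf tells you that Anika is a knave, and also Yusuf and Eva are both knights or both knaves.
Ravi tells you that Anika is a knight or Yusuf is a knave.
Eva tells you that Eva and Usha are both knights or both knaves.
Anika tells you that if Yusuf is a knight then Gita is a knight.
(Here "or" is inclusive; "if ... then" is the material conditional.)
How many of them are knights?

4

The unique consistent assignment is Usha=knight, Gita=knave, Yusuf=knave, Ravi=knight, Eva=knight, Anika=knight.
That has 4 knights.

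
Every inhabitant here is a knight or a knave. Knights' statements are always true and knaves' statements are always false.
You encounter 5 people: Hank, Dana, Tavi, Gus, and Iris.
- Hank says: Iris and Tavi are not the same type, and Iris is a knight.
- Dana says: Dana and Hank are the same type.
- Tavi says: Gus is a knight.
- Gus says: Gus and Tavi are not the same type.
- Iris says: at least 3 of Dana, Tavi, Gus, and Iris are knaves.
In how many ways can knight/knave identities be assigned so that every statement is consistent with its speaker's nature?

1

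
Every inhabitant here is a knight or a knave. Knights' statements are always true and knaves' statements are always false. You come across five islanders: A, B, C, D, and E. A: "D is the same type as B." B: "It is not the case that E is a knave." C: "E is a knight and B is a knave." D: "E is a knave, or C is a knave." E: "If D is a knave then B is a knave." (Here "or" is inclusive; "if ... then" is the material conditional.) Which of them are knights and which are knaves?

A is a knight, B is a knight, C is a knave, D is a knight, and E is a knight.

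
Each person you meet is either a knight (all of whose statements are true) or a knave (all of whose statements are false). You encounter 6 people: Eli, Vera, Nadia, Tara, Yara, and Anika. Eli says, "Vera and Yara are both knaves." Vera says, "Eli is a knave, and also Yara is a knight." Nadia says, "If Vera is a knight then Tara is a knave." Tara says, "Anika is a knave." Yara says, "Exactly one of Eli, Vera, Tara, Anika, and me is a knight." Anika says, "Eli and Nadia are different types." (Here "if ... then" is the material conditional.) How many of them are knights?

3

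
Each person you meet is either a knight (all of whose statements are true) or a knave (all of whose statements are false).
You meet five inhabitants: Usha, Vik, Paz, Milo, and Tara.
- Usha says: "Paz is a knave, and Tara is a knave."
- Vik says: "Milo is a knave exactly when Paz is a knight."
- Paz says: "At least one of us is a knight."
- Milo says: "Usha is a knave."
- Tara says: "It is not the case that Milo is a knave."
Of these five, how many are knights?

3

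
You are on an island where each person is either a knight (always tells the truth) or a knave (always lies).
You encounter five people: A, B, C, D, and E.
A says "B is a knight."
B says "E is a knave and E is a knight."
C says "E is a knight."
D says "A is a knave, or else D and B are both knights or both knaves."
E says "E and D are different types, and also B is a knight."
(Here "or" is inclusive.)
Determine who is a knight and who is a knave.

Suppose A is a knight. Then A's statement "B is a knight" would have to be true. Checking the 16 ways to assign the others, none is consistent with every speaker.
(For instance, with B=knave, C=knave, D=knight, E=knave, A's claim "B is a knight" comes out false where it would need to be true.)
So A must be a knave, making "B is a knight" false. Taking A=knave, B=knave, C=knave, D=knight, E=knave, each remaining statement checks out:
  B (knave): "E is a knave and E is a knight" — false. ✓
  C (knave): "E is a knight" — false. ✓
  D (knight): "A is a knave, or else D and B are both knights or both knaves" — true. ✓
  E (knave): "E and D are different types, and also B is a knight" — false. ✓
This is the unique consistent assignment.

A is a knave, B is a knave, C is a knave, D is a knight, and E is a knave.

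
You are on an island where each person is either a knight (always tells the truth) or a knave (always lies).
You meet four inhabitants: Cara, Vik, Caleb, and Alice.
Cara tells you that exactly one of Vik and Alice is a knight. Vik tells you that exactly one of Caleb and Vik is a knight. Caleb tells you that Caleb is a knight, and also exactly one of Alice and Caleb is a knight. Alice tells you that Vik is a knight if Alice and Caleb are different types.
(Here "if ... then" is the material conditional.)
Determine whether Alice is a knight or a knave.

Alice is a knight.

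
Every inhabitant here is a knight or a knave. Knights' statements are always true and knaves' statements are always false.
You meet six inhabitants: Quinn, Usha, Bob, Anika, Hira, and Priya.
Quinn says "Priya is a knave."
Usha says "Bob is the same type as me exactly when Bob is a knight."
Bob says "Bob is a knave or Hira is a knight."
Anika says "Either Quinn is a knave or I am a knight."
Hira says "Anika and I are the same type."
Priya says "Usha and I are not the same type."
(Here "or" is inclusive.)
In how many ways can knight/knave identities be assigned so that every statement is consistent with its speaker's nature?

2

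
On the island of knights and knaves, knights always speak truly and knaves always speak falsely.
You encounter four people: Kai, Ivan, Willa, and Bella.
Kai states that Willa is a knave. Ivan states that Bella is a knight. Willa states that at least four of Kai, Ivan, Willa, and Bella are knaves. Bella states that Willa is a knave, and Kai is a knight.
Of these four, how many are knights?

3

The unique consistent assignment is Kai=knight, Ivan=knight, Willa=knave, Bella=knight.
That has 3 knights.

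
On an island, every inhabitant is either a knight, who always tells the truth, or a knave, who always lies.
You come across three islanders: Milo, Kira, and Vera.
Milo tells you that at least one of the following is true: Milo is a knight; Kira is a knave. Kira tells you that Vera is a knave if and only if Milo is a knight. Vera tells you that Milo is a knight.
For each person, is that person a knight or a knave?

Milo is a knight, Kira is a knave, and Vera is a knight.

Milo is a knight, so "at least one of the following is true: Milo is a knight; Kira is a knave" must be true — and it is.
As a knave, Kira's statement "Vera is a knave if and only if Milo is a knight" should be False; it is.
Vera is a knight; "Milo is a knight" is true, as required.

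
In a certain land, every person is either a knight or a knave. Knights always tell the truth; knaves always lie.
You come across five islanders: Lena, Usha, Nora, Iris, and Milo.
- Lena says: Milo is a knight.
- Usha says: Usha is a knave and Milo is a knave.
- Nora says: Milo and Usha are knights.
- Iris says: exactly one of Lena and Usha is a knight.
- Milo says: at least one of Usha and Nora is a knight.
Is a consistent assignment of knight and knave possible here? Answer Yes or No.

No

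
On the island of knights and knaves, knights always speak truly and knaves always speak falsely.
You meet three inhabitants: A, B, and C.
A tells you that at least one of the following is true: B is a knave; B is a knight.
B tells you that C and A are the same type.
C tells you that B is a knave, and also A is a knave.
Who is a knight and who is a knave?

A is a knight; "at least one of the following is true: B is a knave; B is a knight" is true, as required.
Since B is a knave, "C and A are the same type" needs to be False, which holds.
As a knave, C's statement "B is a knave, and also A is a knave" should be False; it is.

A is a knight, B is a knave, and C is a knave.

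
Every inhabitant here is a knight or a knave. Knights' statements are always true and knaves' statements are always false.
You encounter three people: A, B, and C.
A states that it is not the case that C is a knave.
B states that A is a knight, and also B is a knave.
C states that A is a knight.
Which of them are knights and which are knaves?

A is a knave, and the claim "it is not the case that C is a knave" is indeed false.
B is a knave, so "A is a knight, and also B is a knave" must be false — and it is.
Since C is a knave, "A is a knight" needs to be false, which holds.

A is a knave, B is a knave, and C is a knave.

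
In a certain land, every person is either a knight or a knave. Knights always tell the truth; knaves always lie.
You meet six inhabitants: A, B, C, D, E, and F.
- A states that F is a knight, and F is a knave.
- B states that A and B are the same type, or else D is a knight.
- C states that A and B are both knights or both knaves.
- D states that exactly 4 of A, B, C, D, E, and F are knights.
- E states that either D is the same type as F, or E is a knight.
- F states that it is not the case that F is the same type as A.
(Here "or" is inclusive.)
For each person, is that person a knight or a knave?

A is a knave; "F is a knight, and F is a knave" is false, as required.
B (knight): "A and B are the same type, or else D is a knight" — true. ✓
Since C is a knave, "A and B are both knights or both knaves" needs to be false, which holds.
D is a knight, and the claim "exactly 4 of A, B, C, D, E, and F are knights" is indeed true.
E is a knight; "either D is the same type as F, or E is a knight" is true, as required.
F is a knight; "it is not the case that F is the same type as A" is true, as required.

A is a knave, B is a knight, C is a knave, D is a knight, E is a knight, and F is a knight.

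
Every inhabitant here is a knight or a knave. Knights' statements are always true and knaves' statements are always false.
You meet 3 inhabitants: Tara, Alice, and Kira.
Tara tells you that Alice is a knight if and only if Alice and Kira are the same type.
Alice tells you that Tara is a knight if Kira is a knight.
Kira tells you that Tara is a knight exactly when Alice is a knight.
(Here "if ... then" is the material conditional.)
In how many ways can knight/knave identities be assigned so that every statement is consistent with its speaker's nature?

2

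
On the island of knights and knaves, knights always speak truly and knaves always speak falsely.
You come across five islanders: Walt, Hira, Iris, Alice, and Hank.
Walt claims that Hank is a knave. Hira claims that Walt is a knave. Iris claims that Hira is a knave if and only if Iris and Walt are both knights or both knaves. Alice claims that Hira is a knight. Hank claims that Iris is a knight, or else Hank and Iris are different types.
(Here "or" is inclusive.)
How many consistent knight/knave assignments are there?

3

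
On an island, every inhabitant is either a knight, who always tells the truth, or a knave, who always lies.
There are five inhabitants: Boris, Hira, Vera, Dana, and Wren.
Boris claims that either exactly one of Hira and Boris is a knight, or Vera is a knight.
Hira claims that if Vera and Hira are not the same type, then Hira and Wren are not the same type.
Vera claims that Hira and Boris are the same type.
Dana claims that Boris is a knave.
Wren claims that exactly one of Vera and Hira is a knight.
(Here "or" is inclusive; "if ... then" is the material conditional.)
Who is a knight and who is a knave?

Boris is a knight, Hira is a knight, Vera is a knight, Dana is a knave, and Wren is a knave.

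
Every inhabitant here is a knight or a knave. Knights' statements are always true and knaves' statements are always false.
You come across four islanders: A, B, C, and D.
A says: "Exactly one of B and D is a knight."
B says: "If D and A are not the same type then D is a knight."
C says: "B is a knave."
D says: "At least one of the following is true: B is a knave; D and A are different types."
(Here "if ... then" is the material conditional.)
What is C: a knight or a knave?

C is a knave.

Consistent assignments: {A=knave, B=knight, C=knave, D=knight}
In every consistent assignment, C is a knave.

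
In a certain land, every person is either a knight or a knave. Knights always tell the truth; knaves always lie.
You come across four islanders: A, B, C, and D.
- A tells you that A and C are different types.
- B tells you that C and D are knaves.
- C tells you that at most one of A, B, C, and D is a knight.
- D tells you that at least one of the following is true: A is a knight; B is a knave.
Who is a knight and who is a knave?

Knights: A and D. Knaves: B and C.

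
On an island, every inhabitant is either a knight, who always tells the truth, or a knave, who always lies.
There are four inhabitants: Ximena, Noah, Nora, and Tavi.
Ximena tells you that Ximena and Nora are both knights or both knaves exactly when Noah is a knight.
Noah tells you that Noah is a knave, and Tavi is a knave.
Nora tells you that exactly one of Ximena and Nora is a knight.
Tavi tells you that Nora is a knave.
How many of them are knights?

1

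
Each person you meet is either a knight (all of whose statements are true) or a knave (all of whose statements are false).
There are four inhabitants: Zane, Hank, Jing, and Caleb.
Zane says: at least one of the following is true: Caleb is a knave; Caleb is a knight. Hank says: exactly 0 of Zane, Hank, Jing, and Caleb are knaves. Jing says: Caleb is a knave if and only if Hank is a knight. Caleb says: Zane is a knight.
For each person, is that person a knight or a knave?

Zane is a knight, Hank is a knave, Jing is a knight, and Caleb is a knight.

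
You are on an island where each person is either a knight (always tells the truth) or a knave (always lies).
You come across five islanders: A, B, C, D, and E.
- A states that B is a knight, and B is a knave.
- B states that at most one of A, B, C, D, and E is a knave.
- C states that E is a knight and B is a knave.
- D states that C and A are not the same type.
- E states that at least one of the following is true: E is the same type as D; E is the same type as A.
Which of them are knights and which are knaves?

A (knave): "B is a knight, and B is a knave" — False. ✓
B is a knave; "at most one of A, B, C, D, and E is a knave" is False, as required.
C is a knight; "E is a knight and B is a knave" is True, as required.
D (knight): "C and A are not the same type" — True. ✓
E (knight): "at least one of the following is true: E is the same type as D; E is the same type as A" — True. ✓

A is a knave, B is a knave, C is a knight, D is a knight, and E is a knight.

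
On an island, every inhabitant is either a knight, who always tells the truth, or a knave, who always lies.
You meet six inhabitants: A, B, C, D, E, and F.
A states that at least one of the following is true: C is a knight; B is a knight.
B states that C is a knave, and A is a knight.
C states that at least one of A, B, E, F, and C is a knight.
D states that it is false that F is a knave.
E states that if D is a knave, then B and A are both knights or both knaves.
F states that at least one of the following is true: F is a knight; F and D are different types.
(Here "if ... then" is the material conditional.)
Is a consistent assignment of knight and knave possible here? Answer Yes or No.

Yes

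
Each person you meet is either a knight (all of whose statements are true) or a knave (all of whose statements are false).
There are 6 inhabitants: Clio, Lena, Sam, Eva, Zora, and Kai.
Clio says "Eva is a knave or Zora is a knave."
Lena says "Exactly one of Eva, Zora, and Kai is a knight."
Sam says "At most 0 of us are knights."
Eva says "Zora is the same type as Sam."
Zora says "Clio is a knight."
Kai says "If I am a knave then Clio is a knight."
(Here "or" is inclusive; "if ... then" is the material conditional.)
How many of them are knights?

3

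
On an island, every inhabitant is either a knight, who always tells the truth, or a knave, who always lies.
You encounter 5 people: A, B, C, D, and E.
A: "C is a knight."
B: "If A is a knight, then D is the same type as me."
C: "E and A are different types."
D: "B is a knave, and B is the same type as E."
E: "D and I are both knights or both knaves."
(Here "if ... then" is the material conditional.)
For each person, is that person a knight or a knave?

Suppose A is a knave. Then A's statement "C is a knight" would have to be false. Checking the 16 ways to assign the others, none is consistent with every speaker.
(For instance, with B=knave, C=knight, D=knight, E=knave, A's claim "C is a knight" comes out true where it would need to be false.)
So A must be a knight, making "C is a knight" true. Taking A=knight, B=knave, C=knight, D=knight, E=knave, each remaining statement checks out:
  B (knave): "if A is a knight, then D is the same type as me" — false. ✓
  C (knight): "E and A are different types" — true. ✓
  D (knight): "B is a knave, and B is the same type as E" — true. ✓
  E (knave): "D and I are both knights or both knaves" — false. ✓
This is the unique consistent assignment.

Knights: A, C, and D. Knaves: B and E.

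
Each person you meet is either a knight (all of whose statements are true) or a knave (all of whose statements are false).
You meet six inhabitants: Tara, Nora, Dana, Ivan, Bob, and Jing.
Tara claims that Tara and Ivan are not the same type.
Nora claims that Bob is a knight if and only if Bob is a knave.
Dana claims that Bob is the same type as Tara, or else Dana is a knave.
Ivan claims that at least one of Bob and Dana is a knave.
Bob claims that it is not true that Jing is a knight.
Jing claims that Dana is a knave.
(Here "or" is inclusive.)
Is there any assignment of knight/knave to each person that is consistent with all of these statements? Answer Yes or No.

Yes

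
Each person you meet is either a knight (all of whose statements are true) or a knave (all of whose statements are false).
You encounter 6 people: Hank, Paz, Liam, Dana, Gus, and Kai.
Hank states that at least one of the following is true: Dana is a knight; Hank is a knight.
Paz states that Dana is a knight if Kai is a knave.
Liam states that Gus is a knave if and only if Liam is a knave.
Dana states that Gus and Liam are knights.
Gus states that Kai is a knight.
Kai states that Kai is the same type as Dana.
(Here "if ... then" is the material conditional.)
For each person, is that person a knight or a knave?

Hank is a knight, Paz is a knight, Liam is a knight, Dana is a knight, Gus is a knight, and Kai is a knight.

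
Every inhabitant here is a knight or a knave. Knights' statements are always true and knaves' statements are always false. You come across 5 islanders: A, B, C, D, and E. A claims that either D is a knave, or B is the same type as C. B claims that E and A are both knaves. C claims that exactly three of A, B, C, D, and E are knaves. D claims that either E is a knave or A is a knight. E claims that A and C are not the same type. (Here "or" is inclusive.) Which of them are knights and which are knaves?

A is a knight, B is a knave, C is a knave, D is a knight, and E is a knight.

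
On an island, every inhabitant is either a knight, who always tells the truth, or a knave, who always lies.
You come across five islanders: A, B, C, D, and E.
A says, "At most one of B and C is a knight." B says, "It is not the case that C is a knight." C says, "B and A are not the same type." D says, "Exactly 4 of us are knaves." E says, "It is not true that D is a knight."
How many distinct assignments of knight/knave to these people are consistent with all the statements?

2

Consistent assignments:
  A=knight, B=knight, C=knave, D=knave, E=knight
  A=knight, B=knave, C=knight, D=knave, E=knight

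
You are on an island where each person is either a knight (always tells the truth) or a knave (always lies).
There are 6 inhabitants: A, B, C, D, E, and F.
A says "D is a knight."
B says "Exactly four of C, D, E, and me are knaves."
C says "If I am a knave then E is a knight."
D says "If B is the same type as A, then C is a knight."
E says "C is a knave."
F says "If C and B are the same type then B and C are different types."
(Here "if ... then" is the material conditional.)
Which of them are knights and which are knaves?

A is a knight, B is a knave, C is a knight, D is a knight, E is a knave, and F is a knight.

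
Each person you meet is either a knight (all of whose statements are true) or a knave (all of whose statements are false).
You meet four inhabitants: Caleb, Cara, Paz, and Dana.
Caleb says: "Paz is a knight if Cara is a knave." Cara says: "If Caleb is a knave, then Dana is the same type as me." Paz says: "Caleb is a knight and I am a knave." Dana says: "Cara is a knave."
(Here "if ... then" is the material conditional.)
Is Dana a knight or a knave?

Dana is a knight.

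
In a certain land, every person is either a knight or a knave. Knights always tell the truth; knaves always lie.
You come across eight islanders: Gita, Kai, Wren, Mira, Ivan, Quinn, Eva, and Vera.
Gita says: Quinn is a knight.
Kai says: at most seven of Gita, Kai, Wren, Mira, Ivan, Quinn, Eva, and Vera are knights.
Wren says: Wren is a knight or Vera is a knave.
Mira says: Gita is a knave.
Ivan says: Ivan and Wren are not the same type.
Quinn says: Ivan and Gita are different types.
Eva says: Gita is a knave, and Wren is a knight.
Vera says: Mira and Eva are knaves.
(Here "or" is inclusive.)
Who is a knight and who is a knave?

Gita is a knight, and the claim "Quinn is a knight" is indeed True.
As a knight, Kai's statement "at most seven of Gita, Kai, Wren, Mira, Ivan, Quinn, Eva, and Vera are knights" should be True; it is.
Wren is a knave, so "Wren is a knight or Vera is a knave" must be false — and it is.
As a knave, Mira's statement "Gita is a knave" should be false; it is.
Ivan is a knave, so "Ivan and Wren are not the same type" must be false — and it is.
As a knight, Quinn's statement "Ivan and Gita are different types" should be True; it is.
Eva is a knave, and the claim "Gita is a knave, and Wren is a knight" is indeed false.
Vera (knight): "Mira and Eva are knaves" — True. ✓

Gita is a knight, Kai is a knight, Wren is a knave, Mira is a knave, Ivan is a knave, Quinn is a knight, Eva is a knave, and Vera is a knight.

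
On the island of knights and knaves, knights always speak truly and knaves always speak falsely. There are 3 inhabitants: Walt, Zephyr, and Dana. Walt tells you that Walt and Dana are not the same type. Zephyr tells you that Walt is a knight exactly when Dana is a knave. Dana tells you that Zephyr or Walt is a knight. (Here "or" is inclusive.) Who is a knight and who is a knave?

As a knave, Walt's statement "Walt and Dana are not the same type" should be false; it is.
Zephyr is a knave, and the claim "Walt is a knight exactly when Dana is a knave" is indeed false.
Dana is a knave, so "Zephyr or Walt is a knight" must be false — and it is.

Walt is a knave, Zephyr is a knave, and Dana is a knave.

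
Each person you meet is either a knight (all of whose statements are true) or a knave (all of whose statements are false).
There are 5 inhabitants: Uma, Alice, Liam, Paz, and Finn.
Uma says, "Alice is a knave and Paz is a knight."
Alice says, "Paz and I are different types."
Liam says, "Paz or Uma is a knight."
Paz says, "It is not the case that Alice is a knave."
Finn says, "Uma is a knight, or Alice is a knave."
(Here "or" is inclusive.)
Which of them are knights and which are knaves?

Uma is a knave, Alice is a knave, Liam is a knave, Paz is a knave, and Finn is a knight.

Uma (knave): "Alice is a knave and Paz is a knight" — false. ✓
Alice is a knave, and the claim "Paz and I are different types" is indeed false.
Liam (knave): "Paz or Uma is a knight" — false. ✓
Since Paz is a knave, "it is not the case that Alice is a knave" needs to be false, which holds.
As a knight, Finn's statement "Uma is a knight, or Alice is a knave" should be true; it is.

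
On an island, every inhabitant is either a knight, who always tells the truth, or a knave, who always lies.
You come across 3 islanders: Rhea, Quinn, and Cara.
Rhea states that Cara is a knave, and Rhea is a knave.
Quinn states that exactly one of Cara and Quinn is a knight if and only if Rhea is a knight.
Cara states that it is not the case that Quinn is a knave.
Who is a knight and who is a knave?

Rhea is a knave, so "Cara is a knave, and Rhea is a knave" must be False — and it is.
Since Quinn is a knight, "exactly one of Cara and Quinn is a knight if and only if Rhea is a knight" needs to be True, which holds.
Cara is a knight; "it is not the case that Quinn is a knave" is True, as required.

Rhea is a knave, Quinn is a knight, and Cara is a knight.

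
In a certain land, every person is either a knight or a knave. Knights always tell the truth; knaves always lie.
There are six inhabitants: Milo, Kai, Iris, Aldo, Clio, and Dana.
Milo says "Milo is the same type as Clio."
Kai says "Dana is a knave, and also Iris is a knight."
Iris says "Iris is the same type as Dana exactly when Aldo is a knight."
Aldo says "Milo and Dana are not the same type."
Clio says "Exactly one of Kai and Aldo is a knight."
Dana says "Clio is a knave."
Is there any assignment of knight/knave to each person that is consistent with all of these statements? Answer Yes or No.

Yes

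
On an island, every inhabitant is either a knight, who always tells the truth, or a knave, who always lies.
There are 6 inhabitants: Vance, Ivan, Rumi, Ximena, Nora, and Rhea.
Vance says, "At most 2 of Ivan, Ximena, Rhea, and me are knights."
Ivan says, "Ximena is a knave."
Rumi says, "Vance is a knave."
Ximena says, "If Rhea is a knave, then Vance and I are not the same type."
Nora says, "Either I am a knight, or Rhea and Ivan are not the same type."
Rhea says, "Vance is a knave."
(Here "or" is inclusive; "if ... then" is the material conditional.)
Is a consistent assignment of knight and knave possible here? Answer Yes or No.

No

Checking all 64 assignments, each has at least one speaker whose statement's truth value contradicts their type.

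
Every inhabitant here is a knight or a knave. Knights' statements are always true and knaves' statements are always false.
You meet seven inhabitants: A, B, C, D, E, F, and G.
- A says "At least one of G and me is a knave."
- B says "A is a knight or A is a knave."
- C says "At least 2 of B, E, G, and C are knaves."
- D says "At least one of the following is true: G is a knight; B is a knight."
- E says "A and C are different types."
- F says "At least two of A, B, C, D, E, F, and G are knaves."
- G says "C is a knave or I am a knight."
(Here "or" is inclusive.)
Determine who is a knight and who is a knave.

A is a knight, and the claim "at least one of G and me is a knave" is indeed True.
Since B is a knight, "A is a knight or A is a knave" needs to be True, which holds.
C is a knight; "at least 2 of B, E, G, and C are knaves" is True, as required.
D is a knight, and the claim "at least one of the following is true: G is a knight; B is a knight" is indeed True.
E is a knave, so "A and C are different types" must be false — and it is.
F is a knight; "at least two of A, B, C, D, E, F, and G are knaves" is True, as required.
G is a knave, and the claim "C is a knave or I am a knight" is indeed false.

A is a knight, B is a knight, C is a knight, D is a knight, E is a knave, F is a knight, and G is a knave.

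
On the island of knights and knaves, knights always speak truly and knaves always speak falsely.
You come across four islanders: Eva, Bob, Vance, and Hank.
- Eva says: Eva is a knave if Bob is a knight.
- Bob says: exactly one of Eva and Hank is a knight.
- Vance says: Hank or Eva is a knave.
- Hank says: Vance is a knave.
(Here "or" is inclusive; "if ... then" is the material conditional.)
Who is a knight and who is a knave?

Knights: Eva and Hank. Knaves: Bob and Vance.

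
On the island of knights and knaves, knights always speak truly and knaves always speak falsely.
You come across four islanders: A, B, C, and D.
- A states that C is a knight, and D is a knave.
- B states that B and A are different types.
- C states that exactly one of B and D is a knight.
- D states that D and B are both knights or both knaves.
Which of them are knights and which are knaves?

Knights: B and D. Knaves: A and C.

A (knave): "C is a knight, and D is a knave" — false. ✓
B (knight): "B and A are different types" — true. ✓
C is a knave; "exactly one of B and D is a knight" is false, as required.
D is a knight, and the claim "D and B are both knights or both knaves" is indeed true.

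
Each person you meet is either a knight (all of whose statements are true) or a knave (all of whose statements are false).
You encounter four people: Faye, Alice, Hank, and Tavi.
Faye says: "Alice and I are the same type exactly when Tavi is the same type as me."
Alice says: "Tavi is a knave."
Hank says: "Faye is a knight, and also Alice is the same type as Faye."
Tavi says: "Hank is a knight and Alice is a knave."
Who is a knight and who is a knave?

Faye is a knave, Alice is a knight, Hank is a knave, and Tavi is a knave.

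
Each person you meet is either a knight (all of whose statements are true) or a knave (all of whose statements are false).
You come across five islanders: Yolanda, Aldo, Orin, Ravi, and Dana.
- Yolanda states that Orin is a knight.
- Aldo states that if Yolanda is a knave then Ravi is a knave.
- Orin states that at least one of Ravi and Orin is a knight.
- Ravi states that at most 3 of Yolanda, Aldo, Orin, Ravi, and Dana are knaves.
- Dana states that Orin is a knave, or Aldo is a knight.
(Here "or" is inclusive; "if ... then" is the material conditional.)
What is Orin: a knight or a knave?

Orin is a knight.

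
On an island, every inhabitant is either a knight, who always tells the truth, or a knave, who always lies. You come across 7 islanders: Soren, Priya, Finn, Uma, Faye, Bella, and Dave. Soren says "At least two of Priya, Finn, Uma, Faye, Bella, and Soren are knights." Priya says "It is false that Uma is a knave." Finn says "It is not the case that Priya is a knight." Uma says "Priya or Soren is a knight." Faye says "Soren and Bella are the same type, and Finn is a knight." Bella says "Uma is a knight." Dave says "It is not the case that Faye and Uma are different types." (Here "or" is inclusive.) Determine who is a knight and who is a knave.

Since Soren is a knight, "at least two of Priya, Finn, Uma, Faye, Bella, and Soren are knights" needs to be True, which holds.
Priya is a knight, and the claim "it is false that Uma is a knave" is indeed True.
As a knave, Finn's statement "it is not the case that Priya is a knight" should be False; it is.
As a knight, Uma's statement "Priya or Soren is a knight" should be True; it is.
As a knave, Faye's statement "Soren and Bella are the same type, and Finn is a knight" should be False; it is.
Bella is a knight, and the claim "Uma is a knight" is indeed True.
Since Dave is a knave, "it is not the case that Faye and Uma are different types" needs to be False, which holds.

Soren is a knight, Priya is a knight, Finn is a knave, Uma is a knight, Faye is a knave, Bella is a knight, and Dave is a knave.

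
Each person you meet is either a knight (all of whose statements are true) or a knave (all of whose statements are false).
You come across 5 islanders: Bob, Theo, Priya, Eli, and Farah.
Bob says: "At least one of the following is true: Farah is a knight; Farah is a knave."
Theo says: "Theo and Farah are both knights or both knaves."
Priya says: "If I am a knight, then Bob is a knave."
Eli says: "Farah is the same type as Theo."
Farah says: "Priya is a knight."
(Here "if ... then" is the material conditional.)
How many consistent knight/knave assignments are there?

0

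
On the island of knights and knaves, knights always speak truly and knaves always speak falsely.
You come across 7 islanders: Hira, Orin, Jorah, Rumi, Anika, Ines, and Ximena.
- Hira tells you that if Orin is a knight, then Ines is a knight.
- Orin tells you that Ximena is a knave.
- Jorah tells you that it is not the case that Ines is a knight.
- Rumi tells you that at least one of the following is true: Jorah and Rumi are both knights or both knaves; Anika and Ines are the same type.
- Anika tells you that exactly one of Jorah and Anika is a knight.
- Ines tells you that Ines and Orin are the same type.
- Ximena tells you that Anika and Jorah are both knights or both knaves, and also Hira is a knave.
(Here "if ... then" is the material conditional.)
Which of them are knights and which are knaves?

Hira is a knight, Orin is a knight, Jorah is a knave, Rumi is a knight, Anika is a knight, Ines is a knight, and Ximena is a knave.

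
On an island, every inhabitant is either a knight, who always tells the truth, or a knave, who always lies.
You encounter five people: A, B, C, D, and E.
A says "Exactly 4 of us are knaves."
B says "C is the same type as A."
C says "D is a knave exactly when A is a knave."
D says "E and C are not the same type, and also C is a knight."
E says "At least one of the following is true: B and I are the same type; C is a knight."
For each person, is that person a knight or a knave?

A is a knave, B is a knave, C is a knight, D is a knave, and E is a knight.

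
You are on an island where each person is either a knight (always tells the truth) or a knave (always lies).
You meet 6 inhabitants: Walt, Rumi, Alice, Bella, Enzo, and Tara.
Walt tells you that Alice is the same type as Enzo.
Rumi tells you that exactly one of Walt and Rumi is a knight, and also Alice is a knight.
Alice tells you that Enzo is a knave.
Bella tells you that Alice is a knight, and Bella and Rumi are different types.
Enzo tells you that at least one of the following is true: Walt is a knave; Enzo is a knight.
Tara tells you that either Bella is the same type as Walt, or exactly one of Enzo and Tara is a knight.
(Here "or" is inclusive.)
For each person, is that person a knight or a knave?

Since Walt is a knave, "Alice is the same type as Enzo" needs to be false, which holds.
Rumi (knave): "exactly one of Walt and Rumi is a knight, and also Alice is a knight" — false. ✓
Alice (knave): "Enzo is a knave" — false. ✓
Bella is a knave, so "Alice is a knight, and Bella and Rumi are different types" must be false — and it is.
Enzo is a knight, so "at least one of the following is true: Walt is a knave; Enzo is a knight" must be true — and it is.
Tara is a knight; "either Bella is the same type as Walt, or exactly one of Enzo and Tara is a knight" is true, as required.

Walt is a knave, Rumi is a knave, Alice is a knave, Bella is a knave, Enzo is a knight, and Tara is a knight.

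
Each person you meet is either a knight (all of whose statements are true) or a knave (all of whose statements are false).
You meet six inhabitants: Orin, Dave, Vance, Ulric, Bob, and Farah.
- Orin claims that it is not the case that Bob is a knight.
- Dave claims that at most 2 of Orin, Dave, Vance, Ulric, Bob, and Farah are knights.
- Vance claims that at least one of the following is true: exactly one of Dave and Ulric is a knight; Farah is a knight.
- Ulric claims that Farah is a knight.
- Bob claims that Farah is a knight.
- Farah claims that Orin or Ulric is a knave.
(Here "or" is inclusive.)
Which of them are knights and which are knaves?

Orin is a knave, Dave is a knave, Vance is a knight, Ulric is a knight, Bob is a knight, and Farah is a knight.

Orin is a knave, and the claim "it is not the case that Bob is a knight" is indeed false.
Dave (knave): "at most 2 of Orin, Dave, Vance, Ulric, Bob, and Farah are knights" — false. ✓
Vance is a knight; "at least one of the following is true: exactly one of Dave and Ulric is a knight; Farah is a knight" is true, as required.
As a knight, Ulric's statement "Farah is a knight" should be true; it is.
Bob is a knight, and the claim "Farah is a knight" is indeed true.
Since Farah is a knight, "Orin or Ulric is a knave" needs to be true, which holds.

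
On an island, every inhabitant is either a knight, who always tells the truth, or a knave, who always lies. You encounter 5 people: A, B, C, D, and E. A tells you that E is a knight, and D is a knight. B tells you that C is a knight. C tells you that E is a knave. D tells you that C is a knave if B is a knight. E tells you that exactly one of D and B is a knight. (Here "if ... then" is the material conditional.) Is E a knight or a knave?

Consistent assignments: {A=knight, B=knave, C=knave, D=knight, E=knight}
In every consistent assignment, E is a knight.

E is a knight.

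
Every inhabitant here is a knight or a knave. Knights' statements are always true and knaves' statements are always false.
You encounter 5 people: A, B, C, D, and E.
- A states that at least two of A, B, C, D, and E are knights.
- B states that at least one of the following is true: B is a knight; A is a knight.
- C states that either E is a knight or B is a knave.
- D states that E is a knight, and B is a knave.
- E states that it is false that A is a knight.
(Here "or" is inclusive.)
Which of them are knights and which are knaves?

Knights: A and B. Knaves: C, D, and E.

As a knight, A's statement "at least two of A, B, C, D, and E are knights" should be true; it is.
B is a knight, so "at least one of the following is true: B is a knight; A is a knight" must be true — and it is.
Since C is a knave, "either E is a knight or B is a knave" needs to be False, which holds.
D (knave): "E is a knight, and B is a knave" — False. ✓
As a knave, E's statement "it is false that A is a knight" should be False; it is.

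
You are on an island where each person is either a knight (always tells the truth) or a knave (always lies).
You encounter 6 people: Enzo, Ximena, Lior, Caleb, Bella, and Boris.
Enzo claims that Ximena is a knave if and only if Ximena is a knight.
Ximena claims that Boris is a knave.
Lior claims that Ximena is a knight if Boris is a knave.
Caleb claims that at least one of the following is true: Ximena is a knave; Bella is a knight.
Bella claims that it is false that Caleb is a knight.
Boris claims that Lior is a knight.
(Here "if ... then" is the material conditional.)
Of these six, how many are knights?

3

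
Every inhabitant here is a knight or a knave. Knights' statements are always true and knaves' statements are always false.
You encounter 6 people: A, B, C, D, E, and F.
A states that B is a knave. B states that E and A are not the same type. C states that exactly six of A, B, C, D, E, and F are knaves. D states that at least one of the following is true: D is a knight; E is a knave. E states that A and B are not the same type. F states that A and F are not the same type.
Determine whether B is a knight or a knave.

B is a knight.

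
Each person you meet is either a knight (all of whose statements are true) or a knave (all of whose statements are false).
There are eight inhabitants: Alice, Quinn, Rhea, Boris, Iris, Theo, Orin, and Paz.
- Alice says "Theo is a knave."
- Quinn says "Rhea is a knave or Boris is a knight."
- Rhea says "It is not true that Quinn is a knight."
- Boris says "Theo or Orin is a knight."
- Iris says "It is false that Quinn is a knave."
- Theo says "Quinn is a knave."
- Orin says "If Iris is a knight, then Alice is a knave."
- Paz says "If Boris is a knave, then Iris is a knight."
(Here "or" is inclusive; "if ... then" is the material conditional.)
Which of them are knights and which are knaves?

Alice (knight): "Theo is a knave" — true. ✓
Quinn is a knight; "Rhea is a knave or Boris is a knight" is true, as required.
Since Rhea is a knave, "it is not true that Quinn is a knight" needs to be False, which holds.
Boris (knave): "Theo or Orin is a knight" — False. ✓
Iris is a knight, and the claim "it is false that Quinn is a knave" is indeed true.
As a knave, Theo's statement "Quinn is a knave" should be False; it is.
Orin is a knave, and the claim "if Iris is a knight, then Alice is a knave" is indeed False.
Since Paz is a knight, "if Boris is a knave, then Iris is a knight" needs to be true, which holds.

Alice is a knight, Quinn is a knight, Rhea is a knave, Boris is a knave, Iris is a knight, Theo is a knave, Orin is a knave, and Paz is a knight.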